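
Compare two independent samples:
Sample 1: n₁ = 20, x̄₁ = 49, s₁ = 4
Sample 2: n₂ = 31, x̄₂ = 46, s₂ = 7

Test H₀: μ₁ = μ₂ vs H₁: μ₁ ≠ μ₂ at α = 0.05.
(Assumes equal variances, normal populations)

Answer: t = 1.7384, fail to reject H₀

Derivation:
Pooled variance: s²_p = [19×4² + 30×7²]/(49) = 36.2041
s_p = 6.0170
SE = s_p×√(1/n₁ + 1/n₂) = 6.0170×√(1/20 + 1/31) = 1.7257
t = (x̄₁ - x̄₂)/SE = (49 - 46)/1.7257 = 1.7384
df = 49, t-critical = ±2.010
Decision: fail to reject H₀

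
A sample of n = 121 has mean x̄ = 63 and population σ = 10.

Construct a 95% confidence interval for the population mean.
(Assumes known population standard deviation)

Confidence level: 95%, α = 0.05
z_0.025 = 1.960
SE = σ/√n = 10/√121 = 0.9091
Margin of error = 1.960 × 0.9091 = 1.7818
CI: x̄ ± margin = 63 ± 1.7818
CI: (61.2182, 64.7818)

Answer: (61.2182, 64.7818)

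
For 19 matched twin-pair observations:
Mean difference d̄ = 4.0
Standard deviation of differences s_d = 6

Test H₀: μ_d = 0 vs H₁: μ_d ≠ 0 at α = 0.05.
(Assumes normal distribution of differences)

df = n - 1 = 18
SE = s_d/√n = 6/√19 = 1.3765
t = d̄/SE = 4.0/1.3765 = 2.9059
Critical value: t_{0.025,18} = ±2.101
p-value ≈ 0.0094
Decision: reject H₀

Answer: t = 2.9059, reject H₀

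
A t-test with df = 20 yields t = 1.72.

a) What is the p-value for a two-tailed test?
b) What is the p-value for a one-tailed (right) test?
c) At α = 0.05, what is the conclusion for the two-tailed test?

Answer: a) 0.1009, b) 0.0504, c) fail to reject H₀

Derivation:
Using t-distribution with df = 20:
a) Two-tailed: p = 2×P(T > 1.72) = 0.1009
b) One-tailed: p = P(T > 1.72) = 0.0504
c) 0.1009 ≥ 0.05, fail to reject H₀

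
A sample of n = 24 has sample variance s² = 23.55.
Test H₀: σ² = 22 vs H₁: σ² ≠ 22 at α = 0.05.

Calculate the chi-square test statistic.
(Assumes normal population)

df = n - 1 = 23
χ² = (n-1)s²/σ₀² = 23×23.55/22 = 24.6205
Critical values: χ²_{0.975,23} = 11.689, χ²_{0.025,23} = 38.076
Rejection region: χ² < 11.689 or χ² > 38.076
Decision: fail to reject H₀

Answer: χ² = 24.6205, fail to reject H₀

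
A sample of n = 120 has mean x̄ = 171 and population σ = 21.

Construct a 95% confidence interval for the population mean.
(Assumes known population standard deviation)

Confidence level: 95%, α = 0.05
z_0.025 = 1.960
SE = σ/√n = 21/√120 = 1.9170
Margin of error = 1.960 × 1.9170 = 3.7573
CI: x̄ ± margin = 171 ± 3.7573
CI: (167.2427, 174.7573)

Answer: (167.2427, 174.7573)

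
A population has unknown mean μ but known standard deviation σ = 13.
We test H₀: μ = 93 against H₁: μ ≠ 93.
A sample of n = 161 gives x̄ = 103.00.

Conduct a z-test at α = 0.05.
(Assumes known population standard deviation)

Answer: z = 9.7609, reject H₀

Derivation:
Standard error: SE = σ/√n = 13/√161 = 1.0245
z-statistic: z = (x̄ - μ₀)/SE = (103.00 - 93)/1.0245 = 9.7609
Critical value: ±1.960
p-value < 0.0001
Decision: reject H₀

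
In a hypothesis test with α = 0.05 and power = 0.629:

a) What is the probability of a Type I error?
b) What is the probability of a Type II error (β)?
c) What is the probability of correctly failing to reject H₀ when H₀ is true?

a) Type I error probability = α = 0.05
b) Power = P(reject H₀ | H₁ true) = 1 - β = 0.629, so Type II error probability = β = 1 - Power = 0.371
c) P(fail to reject H₀ | H₀ true) = 1 - α = 0.95

Answer: a) 0.05, b) 0.371, c) 0.95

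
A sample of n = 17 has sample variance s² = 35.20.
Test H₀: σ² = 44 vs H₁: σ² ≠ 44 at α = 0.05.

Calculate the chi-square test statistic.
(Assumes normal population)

df = n - 1 = 16
χ² = (n-1)s²/σ₀² = 16×35.20/44 = 12.8000
Critical values: χ²_{0.975,16} = 6.908, χ²_{0.025,16} = 28.845
Rejection region: χ² < 6.908 or χ² > 28.845
Decision: fail to reject H₀

Answer: χ² = 12.8000, fail to reject H₀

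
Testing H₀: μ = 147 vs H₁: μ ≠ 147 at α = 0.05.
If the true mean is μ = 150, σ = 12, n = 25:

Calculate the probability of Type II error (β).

SE = σ/√n = 12/√25 = 2.4000
Critical values: μ₀ ± z_0.025×SE = 147 ± 1.960×2.4000
Acceptance region: (142.2960, 151.7040)
Under H₁ (μ = 150): z_high = (151.7040 - 150)/2.4000 = 0.7100, z_low = (142.2960 - 150)/2.4000 = -3.2100
β = P(not reject | H₁) = Φ(0.7100) - Φ(-3.2100) ≈ 0.7605

Answer: β ≈ 0.7605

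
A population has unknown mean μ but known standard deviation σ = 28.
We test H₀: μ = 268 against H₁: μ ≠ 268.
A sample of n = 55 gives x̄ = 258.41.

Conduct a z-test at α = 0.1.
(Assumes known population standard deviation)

Standard error: SE = σ/√n = 28/√55 = 3.7755
z-statistic: z = (x̄ - μ₀)/SE = (258.41 - 268)/3.7755 = -2.5401
Critical value: ±1.645
p-value = 0.0111
Decision: reject H₀

Answer: z = -2.5401, reject H₀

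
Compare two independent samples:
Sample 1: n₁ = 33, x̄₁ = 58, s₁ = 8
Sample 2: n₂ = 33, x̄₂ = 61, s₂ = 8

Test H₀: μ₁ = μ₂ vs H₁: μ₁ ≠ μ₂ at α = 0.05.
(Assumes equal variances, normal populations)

Pooled variance: s²_p = [32×8² + 32×8²]/(64) = 64.0000
s_p = 8.0000
SE = s_p×√(1/n₁ + 1/n₂) = 8.0000×√(1/33 + 1/33) = 1.9695
t = (x̄₁ - x̄₂)/SE = (58 - 61)/1.9695 = -1.5232
df = 64, t-critical = ±1.998
Decision: fail to reject H₀

Answer: t = -1.5232, fail to reject H₀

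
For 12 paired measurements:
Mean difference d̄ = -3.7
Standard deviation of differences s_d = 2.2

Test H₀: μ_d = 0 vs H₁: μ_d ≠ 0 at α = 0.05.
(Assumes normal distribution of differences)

Answer: t = -5.8259, reject H₀

Derivation:
df = n - 1 = 11
SE = s_d/√n = 2.2/√12 = 0.6351
t = d̄/SE = -3.7/0.6351 = -5.8259
Critical value: t_{0.025,11} = ±2.201
p-value ≈ 0.0001
Decision: reject H₀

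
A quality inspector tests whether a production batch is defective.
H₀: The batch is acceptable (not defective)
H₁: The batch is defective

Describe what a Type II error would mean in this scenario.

Answer: Shipping a defective batch to customers

Derivation:
A Type I error (probability α) occurs when we reject a true H₀.
A Type II error (probability β) occurs when we fail to reject a false H₀.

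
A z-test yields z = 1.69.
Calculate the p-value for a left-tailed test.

Answer: p-value ≈ 0.9545

Derivation:
For z = 1.69:
p = P(Z < 1.69) = Φ(1.69) = 0.9545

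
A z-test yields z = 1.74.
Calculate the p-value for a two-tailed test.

For z = 1.74:
p = 2×P(Z > |1.74|) = 2×(1 - Φ(1.74)) = 0.0819

Answer: p-value ≈ 0.0819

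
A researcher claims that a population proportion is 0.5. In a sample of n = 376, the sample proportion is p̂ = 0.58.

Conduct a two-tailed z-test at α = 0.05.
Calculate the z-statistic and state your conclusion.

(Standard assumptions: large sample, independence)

H₀: p = 0.5, H₁: p ≠ 0.5
Standard error: SE = √(p₀(1-p₀)/n) = √(0.5×0.5/376) = 0.025786
z-statistic: z = (p̂ - p₀)/SE = (0.58 - 0.5)/0.025786 = 3.1025
Critical value: z_0.025 = ±1.960
p-value = 0.0019
Decision: reject H₀ at α = 0.05

Answer: z = 3.1025, reject H₀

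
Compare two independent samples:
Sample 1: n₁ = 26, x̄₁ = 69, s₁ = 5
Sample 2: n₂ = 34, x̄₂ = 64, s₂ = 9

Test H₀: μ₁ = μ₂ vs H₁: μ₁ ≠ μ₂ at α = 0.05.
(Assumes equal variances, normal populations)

Pooled variance: s²_p = [25×5² + 33×9²]/(58) = 56.8621
s_p = 7.5407
SE = s_p×√(1/n₁ + 1/n₂) = 7.5407×√(1/26 + 1/34) = 1.9645
t = (x̄₁ - x̄₂)/SE = (69 - 64)/1.9645 = 2.5452
df = 58, t-critical = ±2.002
Decision: reject H₀

Answer: t = 2.5452, reject H₀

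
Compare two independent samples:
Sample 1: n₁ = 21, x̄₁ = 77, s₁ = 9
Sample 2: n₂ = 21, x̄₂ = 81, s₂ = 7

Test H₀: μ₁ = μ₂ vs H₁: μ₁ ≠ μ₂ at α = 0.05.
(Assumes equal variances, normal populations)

Answer: t = -1.6077, fail to reject H₀

Derivation:
Pooled variance: s²_p = [20×9² + 20×7²]/(40) = 65.0000
s_p = 8.0623
SE = s_p×√(1/n₁ + 1/n₂) = 8.0623×√(1/21 + 1/21) = 2.4881
t = (x̄₁ - x̄₂)/SE = (77 - 81)/2.4881 = -1.6077
df = 40, t-critical = ±2.021
Decision: fail to reject H₀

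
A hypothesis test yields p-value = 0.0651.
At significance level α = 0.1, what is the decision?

Compare p-value to α:
0.0651 < 0.1
Decision: reject H₀

Answer: reject H₀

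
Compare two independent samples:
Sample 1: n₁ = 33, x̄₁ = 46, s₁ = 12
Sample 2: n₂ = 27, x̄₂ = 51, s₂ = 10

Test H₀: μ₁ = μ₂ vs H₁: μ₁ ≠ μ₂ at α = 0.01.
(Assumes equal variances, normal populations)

Answer: t = -1.7284, fail to reject H₀

Derivation:
Pooled variance: s²_p = [32×12² + 26×10²]/(58) = 124.2759
s_p = 11.1479
SE = s_p×√(1/n₁ + 1/n₂) = 11.1479×√(1/33 + 1/27) = 2.8929
t = (x̄₁ - x̄₂)/SE = (46 - 51)/2.8929 = -1.7284
df = 58, t-critical = ±2.663
Decision: fail to reject H₀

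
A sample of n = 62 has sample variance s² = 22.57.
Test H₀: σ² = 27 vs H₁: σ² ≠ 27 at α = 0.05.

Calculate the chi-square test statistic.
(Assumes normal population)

df = n - 1 = 61
χ² = (n-1)s²/σ₀² = 61×22.57/27 = 50.9915
Critical values: χ²_{0.975,61} = 41.303, χ²_{0.025,61} = 84.476
Rejection region: χ² < 41.303 or χ² > 84.476
Decision: fail to reject H₀

Answer: χ² = 50.9915, fail to reject H₀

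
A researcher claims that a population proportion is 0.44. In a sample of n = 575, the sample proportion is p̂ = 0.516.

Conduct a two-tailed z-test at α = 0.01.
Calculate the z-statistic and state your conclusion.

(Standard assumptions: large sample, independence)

H₀: p = 0.44, H₁: p ≠ 0.44
Standard error: SE = √(p₀(1-p₀)/n) = √(0.44×0.56/575) = 0.020701
z-statistic: z = (p̂ - p₀)/SE = (0.516 - 0.44)/0.020701 = 3.6713
Critical value: z_0.005 = ±2.576
p-value = 0.0002
Decision: reject H₀ at α = 0.01

Answer: z = 3.6713, reject H₀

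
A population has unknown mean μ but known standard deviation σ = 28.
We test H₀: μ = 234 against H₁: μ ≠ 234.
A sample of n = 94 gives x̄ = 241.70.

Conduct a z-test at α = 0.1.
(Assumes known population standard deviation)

Standard error: SE = σ/√n = 28/√94 = 2.8880
z-statistic: z = (x̄ - μ₀)/SE = (241.70 - 234)/2.8880 = 2.6662
Critical value: ±1.645
p-value = 0.0077
Decision: reject H₀

Answer: z = 2.6662, reject H₀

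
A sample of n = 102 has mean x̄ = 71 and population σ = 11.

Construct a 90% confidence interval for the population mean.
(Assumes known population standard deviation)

Answer: (69.2083, 72.7917)

Derivation:
Confidence level: 90%, α = 0.1
z_0.05 = 1.645
SE = σ/√n = 11/√102 = 1.0892
Margin of error = 1.645 × 1.0892 = 1.7917
CI: x̄ ± margin = 71 ± 1.7917
CI: (69.2083, 72.7917)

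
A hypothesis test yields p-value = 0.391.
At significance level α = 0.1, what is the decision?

Answer: fail to reject H₀

Derivation:
Compare p-value to α:
0.391 ≥ 0.1
Decision: fail to reject H₀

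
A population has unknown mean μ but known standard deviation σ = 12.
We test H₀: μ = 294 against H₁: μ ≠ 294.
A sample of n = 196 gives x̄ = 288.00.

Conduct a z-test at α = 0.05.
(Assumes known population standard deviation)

Answer: z = -7.0004, reject H₀

Derivation:
Standard error: SE = σ/√n = 12/√196 = 0.8571
z-statistic: z = (x̄ - μ₀)/SE = (288.00 - 294)/0.8571 = -7.0004
Critical value: ±1.960
p-value < 0.0001
Decision: reject H₀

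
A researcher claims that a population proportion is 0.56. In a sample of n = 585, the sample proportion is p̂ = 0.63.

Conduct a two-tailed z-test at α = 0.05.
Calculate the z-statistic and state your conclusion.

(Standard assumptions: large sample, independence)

Answer: z = 3.4108, reject H₀

Derivation:
H₀: p = 0.56, H₁: p ≠ 0.56
Standard error: SE = √(p₀(1-p₀)/n) = √(0.56×0.44/585) = 0.020523
z-statistic: z = (p̂ - p₀)/SE = (0.63 - 0.56)/0.020523 = 3.4108
Critical value: z_0.025 = ±1.960
p-value = 0.0006
Decision: reject H₀ at α = 0.05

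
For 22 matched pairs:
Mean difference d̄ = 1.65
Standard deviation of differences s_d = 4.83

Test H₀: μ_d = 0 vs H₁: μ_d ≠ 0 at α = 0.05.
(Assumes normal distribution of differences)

Answer: t = 1.6023, fail to reject H₀

Derivation:
df = n - 1 = 21
SE = s_d/√n = 4.83/√22 = 1.0298
t = d̄/SE = 1.65/1.0298 = 1.6023
Critical value: t_{0.025,21} = ±2.080
p-value ≈ 0.1240
Decision: fail to reject H₀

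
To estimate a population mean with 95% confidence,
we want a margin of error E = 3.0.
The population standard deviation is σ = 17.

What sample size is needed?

Answer: n = 124

Derivation:
z_0.025 = 1.960
n = (z×σ/E)² = (1.960×17/3.0)²
n = 123.3580
Round up: n = 124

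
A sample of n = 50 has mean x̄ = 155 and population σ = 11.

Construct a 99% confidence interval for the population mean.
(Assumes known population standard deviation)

Answer: (150.9928, 159.0072)

Derivation:
Confidence level: 99%, α = 0.01
z_0.005 = 2.576
SE = σ/√n = 11/√50 = 1.5556
Margin of error = 2.576 × 1.5556 = 4.0072
CI: x̄ ± margin = 155 ± 4.0072
CI: (150.9928, 159.0072)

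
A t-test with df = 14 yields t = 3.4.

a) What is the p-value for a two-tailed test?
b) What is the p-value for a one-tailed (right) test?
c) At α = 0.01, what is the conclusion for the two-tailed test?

Using t-distribution with df = 14:
a) Two-tailed: p = 2×P(T > 3.4) = 0.0043
b) One-tailed: p = P(T > 3.4) = 0.0022
c) 0.0043 < 0.01, reject H₀

Answer: a) 0.0043, b) 0.0022, c) reject H₀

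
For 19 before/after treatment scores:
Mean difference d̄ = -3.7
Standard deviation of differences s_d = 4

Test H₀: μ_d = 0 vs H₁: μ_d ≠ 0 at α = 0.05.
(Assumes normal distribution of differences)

df = n - 1 = 18
SE = s_d/√n = 4/√19 = 0.9177
t = d̄/SE = -3.7/0.9177 = -4.0318
Critical value: t_{0.025,18} = ±2.101
p-value ≈ 0.0008
Decision: reject H₀

Answer: t = -4.0318, reject H₀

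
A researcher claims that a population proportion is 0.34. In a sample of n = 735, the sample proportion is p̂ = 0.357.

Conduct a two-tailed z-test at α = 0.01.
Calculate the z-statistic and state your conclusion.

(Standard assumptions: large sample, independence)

Answer: z = 0.9729, fail to reject H₀

Derivation:
H₀: p = 0.34, H₁: p ≠ 0.34
Standard error: SE = √(p₀(1-p₀)/n) = √(0.34×0.66/735) = 0.017473
z-statistic: z = (p̂ - p₀)/SE = (0.357 - 0.34)/0.017473 = 0.9729
Critical value: z_0.005 = ±2.576
p-value = 0.3306
Decision: fail to reject H₀ at α = 0.01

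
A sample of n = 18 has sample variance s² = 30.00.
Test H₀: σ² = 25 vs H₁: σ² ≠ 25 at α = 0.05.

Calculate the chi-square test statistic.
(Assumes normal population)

Answer: χ² = 20.4000, fail to reject H₀

Derivation:
df = n - 1 = 17
χ² = (n-1)s²/σ₀² = 17×30.00/25 = 20.4000
Critical values: χ²_{0.975,17} = 7.564, χ²_{0.025,17} = 30.191
Rejection region: χ² < 7.564 or χ² > 30.191
Decision: fail to reject H₀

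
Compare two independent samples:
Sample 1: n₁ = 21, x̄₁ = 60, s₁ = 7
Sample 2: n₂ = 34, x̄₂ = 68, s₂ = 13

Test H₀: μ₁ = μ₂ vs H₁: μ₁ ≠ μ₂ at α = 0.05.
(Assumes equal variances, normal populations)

Answer: t = -2.5914, reject H₀

Derivation:
Pooled variance: s²_p = [20×7² + 33×13²]/(53) = 123.7170
s_p = 11.1228
SE = s_p×√(1/n₁ + 1/n₂) = 11.1228×√(1/21 + 1/34) = 3.0871
t = (x̄₁ - x̄₂)/SE = (60 - 68)/3.0871 = -2.5914
df = 53, t-critical = ±2.006
Decision: reject H₀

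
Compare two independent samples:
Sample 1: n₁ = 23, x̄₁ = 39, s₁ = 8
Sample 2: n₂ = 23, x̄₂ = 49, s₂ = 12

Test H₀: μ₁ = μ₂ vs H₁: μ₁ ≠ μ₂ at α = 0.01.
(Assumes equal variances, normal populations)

Answer: t = -3.3254, reject H₀

Derivation:
Pooled variance: s²_p = [22×8² + 22×12²]/(44) = 104.0000
s_p = 10.1980
SE = s_p×√(1/n₁ + 1/n₂) = 10.1980×√(1/23 + 1/23) = 3.0072
t = (x̄₁ - x̄₂)/SE = (39 - 49)/3.0072 = -3.3254
df = 44, t-critical = ±2.692
Decision: reject H₀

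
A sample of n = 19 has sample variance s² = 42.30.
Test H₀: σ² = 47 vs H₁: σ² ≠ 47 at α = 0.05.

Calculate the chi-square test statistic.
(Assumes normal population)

df = n - 1 = 18
χ² = (n-1)s²/σ₀² = 18×42.30/47 = 16.2000
Critical values: χ²_{0.975,18} = 8.231, χ²_{0.025,18} = 31.526
Rejection region: χ² < 8.231 or χ² > 31.526
Decision: fail to reject H₀

Answer: χ² = 16.2000, fail to reject H₀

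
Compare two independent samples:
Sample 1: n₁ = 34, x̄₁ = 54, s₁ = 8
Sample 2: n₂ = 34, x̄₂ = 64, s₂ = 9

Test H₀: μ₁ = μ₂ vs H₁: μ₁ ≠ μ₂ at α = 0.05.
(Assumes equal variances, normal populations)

Answer: t = -4.8424, reject H₀

Derivation:
Pooled variance: s²_p = [33×8² + 33×9²]/(66) = 72.5000
s_p = 8.5147
SE = s_p×√(1/n₁ + 1/n₂) = 8.5147×√(1/34 + 1/34) = 2.0651
t = (x̄₁ - x̄₂)/SE = (54 - 64)/2.0651 = -4.8424
df = 66, t-critical = ±1.997
Decision: reject H₀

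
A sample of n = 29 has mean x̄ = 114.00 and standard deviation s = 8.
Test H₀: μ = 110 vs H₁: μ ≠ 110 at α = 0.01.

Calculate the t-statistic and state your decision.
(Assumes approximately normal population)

Answer: t = 2.6925, fail to reject H₀

Derivation:
df = n - 1 = 28
SE = s/√n = 8/√29 = 1.4856
t = (x̄ - μ₀)/SE = (114.00 - 110)/1.4856 = 2.6925
Critical value: t_{0.005,28} = ±2.763
p-value ≈ 0.0118
Decision: fail to reject H₀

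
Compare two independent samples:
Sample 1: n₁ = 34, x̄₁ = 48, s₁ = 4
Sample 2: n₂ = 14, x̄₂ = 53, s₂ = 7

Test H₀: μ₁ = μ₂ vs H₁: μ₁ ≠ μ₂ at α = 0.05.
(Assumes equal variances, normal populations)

Pooled variance: s²_p = [33×4² + 13×7²]/(46) = 25.3261
s_p = 5.0325
SE = s_p×√(1/n₁ + 1/n₂) = 5.0325×√(1/34 + 1/14) = 1.5981
t = (x̄₁ - x̄₂)/SE = (48 - 53)/1.5981 = -3.1287
df = 46, t-critical = ±2.013
Decision: reject H₀

Answer: t = -3.1287, reject H₀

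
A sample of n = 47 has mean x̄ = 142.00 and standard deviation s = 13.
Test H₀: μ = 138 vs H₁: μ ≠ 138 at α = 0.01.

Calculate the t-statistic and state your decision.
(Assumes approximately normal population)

df = n - 1 = 46
SE = s/√n = 13/√47 = 1.8962
t = (x̄ - μ₀)/SE = (142.00 - 138)/1.8962 = 2.1095
Critical value: t_{0.005,46} = ±2.687
p-value ≈ 0.0404
Decision: fail to reject H₀

Answer: t = 2.1095, fail to reject H₀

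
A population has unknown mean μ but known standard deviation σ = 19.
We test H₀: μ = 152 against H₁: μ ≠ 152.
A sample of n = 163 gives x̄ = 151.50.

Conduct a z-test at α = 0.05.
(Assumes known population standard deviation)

Answer: z = -0.3360, fail to reject H₀

Derivation:
Standard error: SE = σ/√n = 19/√163 = 1.4882
z-statistic: z = (x̄ - μ₀)/SE = (151.50 - 152)/1.4882 = -0.3360
Critical value: ±1.960
p-value = 0.7369
Decision: fail to reject H₀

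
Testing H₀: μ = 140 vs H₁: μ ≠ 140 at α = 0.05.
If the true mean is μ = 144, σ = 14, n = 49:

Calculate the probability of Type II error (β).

Answer: β ≈ 0.4840

Derivation:
SE = σ/√n = 14/√49 = 2.0000
Critical values: μ₀ ± z_0.025×SE = 140 ± 1.960×2.0000
Acceptance region: (136.0800, 143.9200)
Under H₁ (μ = 144): z_high = (143.9200 - 144)/2.0000 = -0.0400, z_low = (136.0800 - 144)/2.0000 = -3.9600
β = P(not reject | H₁) = Φ(-0.0400) - Φ(-3.9600) ≈ 0.4840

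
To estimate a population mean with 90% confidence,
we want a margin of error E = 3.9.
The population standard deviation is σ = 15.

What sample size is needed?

Answer: n = 41

Derivation:
z_0.05 = 1.645
n = (z×σ/E)² = (1.645×15/3.9)²
n = 40.0300
Round up: n = 41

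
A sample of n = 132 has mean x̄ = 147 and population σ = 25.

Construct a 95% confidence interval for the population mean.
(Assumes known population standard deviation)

Confidence level: 95%, α = 0.05
z_0.025 = 1.960
SE = σ/√n = 25/√132 = 2.1760
Margin of error = 1.960 × 2.1760 = 4.2650
CI: x̄ ± margin = 147 ± 4.2650
CI: (142.7350, 151.2650)

Answer: (142.7350, 151.2650)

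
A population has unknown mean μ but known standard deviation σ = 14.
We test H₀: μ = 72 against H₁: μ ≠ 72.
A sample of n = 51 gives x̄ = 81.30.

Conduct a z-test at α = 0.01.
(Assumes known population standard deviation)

Standard error: SE = σ/√n = 14/√51 = 1.9604
z-statistic: z = (x̄ - μ₀)/SE = (81.30 - 72)/1.9604 = 4.7439
Critical value: ±2.576
p-value < 0.0001
Decision: reject H₀

Answer: z = 4.7439, reject H₀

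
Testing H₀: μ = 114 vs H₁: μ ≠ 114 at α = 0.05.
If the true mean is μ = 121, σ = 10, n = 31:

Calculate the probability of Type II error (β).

SE = σ/√n = 10/√31 = 1.7961
Critical values: μ₀ ± z_0.025×SE = 114 ± 1.960×1.7961
Acceptance region: (110.4796, 117.5204)
Under H₁ (μ = 121): z_high = (117.5204 - 121)/1.7961 = -1.9373, z_low = (110.4796 - 121)/1.7961 = -5.8574
β = P(not reject | H₁) = Φ(-1.9373) - Φ(-5.8574) ≈ 0.0264

Answer: β ≈ 0.0264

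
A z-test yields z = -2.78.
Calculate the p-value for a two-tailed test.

Answer: p-value ≈ 0.0054

Derivation:
For z = -2.78:
p = 2×P(Z > |-2.78|) = 2×(1 - Φ(2.78)) = 0.0054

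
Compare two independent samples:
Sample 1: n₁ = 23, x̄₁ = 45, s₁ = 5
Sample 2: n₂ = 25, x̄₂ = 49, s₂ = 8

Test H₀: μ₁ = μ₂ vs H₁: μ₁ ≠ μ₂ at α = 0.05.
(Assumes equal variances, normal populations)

Pooled variance: s²_p = [22×5² + 24×8²]/(46) = 45.3478
s_p = 6.7341
SE = s_p×√(1/n₁ + 1/n₂) = 6.7341×√(1/23 + 1/25) = 1.9457
t = (x̄₁ - x̄₂)/SE = (45 - 49)/1.9457 = -2.0558
df = 46, t-critical = ±2.013
Decision: reject H₀

Answer: t = -2.0558, reject H₀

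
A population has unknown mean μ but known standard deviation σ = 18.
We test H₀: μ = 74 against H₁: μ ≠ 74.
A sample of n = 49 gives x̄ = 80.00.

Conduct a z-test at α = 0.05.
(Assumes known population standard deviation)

Answer: z = 2.3334, reject H₀

Derivation:
Standard error: SE = σ/√n = 18/√49 = 2.5714
z-statistic: z = (x̄ - μ₀)/SE = (80.00 - 74)/2.5714 = 2.3334
Critical value: ±1.960
p-value = 0.0196
Decision: reject H₀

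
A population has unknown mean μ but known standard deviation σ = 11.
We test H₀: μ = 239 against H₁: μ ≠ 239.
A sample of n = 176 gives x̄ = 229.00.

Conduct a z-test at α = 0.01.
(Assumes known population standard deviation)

Answer: z = -12.0598, reject H₀

Derivation:
Standard error: SE = σ/√n = 11/√176 = 0.8292
z-statistic: z = (x̄ - μ₀)/SE = (229.00 - 239)/0.8292 = -12.0598
Critical value: ±2.576
p-value < 0.0001
Decision: reject H₀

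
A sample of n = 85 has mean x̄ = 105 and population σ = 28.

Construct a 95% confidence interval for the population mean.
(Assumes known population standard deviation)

Confidence level: 95%, α = 0.05
z_0.025 = 1.960
SE = σ/√n = 28/√85 = 3.0370
Margin of error = 1.960 × 3.0370 = 5.9525
CI: x̄ ± margin = 105 ± 5.9525
CI: (99.0475, 110.9525)

Answer: (99.0475, 110.9525)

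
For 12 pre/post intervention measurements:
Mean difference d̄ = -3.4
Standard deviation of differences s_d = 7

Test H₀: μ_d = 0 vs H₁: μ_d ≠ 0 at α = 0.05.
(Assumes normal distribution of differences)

Answer: t = -1.6826, fail to reject H₀

Derivation:
df = n - 1 = 11
SE = s_d/√n = 7/√12 = 2.0207
t = d̄/SE = -3.4/2.0207 = -1.6826
Critical value: t_{0.025,11} = ±2.201
p-value ≈ 0.1206
Decision: fail to reject H₀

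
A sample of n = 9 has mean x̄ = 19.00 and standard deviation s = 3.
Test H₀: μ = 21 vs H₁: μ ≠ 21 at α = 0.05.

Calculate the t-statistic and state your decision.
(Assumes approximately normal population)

Answer: t = -2.0000, fail to reject H₀

Derivation:
df = n - 1 = 8
SE = s/√n = 3/√9 = 1.0000
t = (x̄ - μ₀)/SE = (19.00 - 21)/1.0000 = -2.0000
Critical value: t_{0.025,8} = ±2.306
p-value ≈ 0.0805
Decision: fail to reject H₀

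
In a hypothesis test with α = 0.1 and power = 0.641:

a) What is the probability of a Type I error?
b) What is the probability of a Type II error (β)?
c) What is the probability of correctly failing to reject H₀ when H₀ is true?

a) Type I error probability = α = 0.1
b) Power = P(reject H₀ | H₁ true) = 1 - β = 0.641, so Type II error probability = β = 1 - Power = 0.359
c) P(fail to reject H₀ | H₀ true) = 1 - α = 0.9

Answer: a) 0.1, b) 0.359, c) 0.9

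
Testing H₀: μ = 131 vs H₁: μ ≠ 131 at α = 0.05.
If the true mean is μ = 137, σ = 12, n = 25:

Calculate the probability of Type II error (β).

SE = σ/√n = 12/√25 = 2.4000
Critical values: μ₀ ± z_0.025×SE = 131 ± 1.960×2.4000
Acceptance region: (126.2960, 135.7040)
Under H₁ (μ = 137): z_high = (135.7040 - 137)/2.4000 = -0.5400, z_low = (126.2960 - 137)/2.4000 = -4.4600
β = P(not reject | H₁) = Φ(-0.5400) - Φ(-4.4600) ≈ 0.2946

Answer: β ≈ 0.2946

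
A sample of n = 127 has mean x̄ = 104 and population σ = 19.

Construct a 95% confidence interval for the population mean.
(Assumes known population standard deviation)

Answer: (100.6954, 107.3046)

Derivation:
Confidence level: 95%, α = 0.05
z_0.025 = 1.960
SE = σ/√n = 19/√127 = 1.6860
Margin of error = 1.960 × 1.6860 = 3.3046
CI: x̄ ± margin = 104 ± 3.3046
CI: (100.6954, 107.3046)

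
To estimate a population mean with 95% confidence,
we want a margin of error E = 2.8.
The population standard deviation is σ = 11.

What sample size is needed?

Answer: n = 60

Derivation:
z_0.025 = 1.960
n = (z×σ/E)² = (1.960×11/2.8)²
n = 59.2900
Round up: n = 60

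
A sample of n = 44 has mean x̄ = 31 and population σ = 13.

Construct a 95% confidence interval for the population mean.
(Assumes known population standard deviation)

Answer: (27.1588, 34.8412)

Derivation:
Confidence level: 95%, α = 0.05
z_0.025 = 1.960
SE = σ/√n = 13/√44 = 1.9598
Margin of error = 1.960 × 1.9598 = 3.8412
CI: x̄ ± margin = 31 ± 3.8412
CI: (27.1588, 34.8412)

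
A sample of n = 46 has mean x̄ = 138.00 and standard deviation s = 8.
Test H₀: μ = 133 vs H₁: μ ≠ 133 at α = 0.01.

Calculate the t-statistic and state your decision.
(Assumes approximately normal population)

df = n - 1 = 45
SE = s/√n = 8/√46 = 1.1795
t = (x̄ - μ₀)/SE = (138.00 - 133)/1.1795 = 4.2391
Critical value: t_{0.005,45} = ±2.690
p-value ≈ 0.0001
Decision: reject H₀

Answer: t = 4.2391, reject H₀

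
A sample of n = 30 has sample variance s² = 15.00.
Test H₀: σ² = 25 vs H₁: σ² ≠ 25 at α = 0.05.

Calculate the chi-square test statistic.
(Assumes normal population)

Answer: χ² = 17.4000, fail to reject H₀

Derivation:
df = n - 1 = 29
χ² = (n-1)s²/σ₀² = 29×15.00/25 = 17.4000
Critical values: χ²_{0.975,29} = 16.047, χ²_{0.025,29} = 45.722
Rejection region: χ² < 16.047 or χ² > 45.722
Decision: fail to reject H₀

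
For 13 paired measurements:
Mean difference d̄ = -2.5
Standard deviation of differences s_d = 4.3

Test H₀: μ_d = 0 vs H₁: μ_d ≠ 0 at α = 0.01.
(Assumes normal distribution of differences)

Answer: t = -2.0963, fail to reject H₀

Derivation:
df = n - 1 = 12
SE = s_d/√n = 4.3/√13 = 1.1926
t = d̄/SE = -2.5/1.1926 = -2.0963
Critical value: t_{0.005,12} = ±3.055
p-value ≈ 0.0579
Decision: fail to reject H₀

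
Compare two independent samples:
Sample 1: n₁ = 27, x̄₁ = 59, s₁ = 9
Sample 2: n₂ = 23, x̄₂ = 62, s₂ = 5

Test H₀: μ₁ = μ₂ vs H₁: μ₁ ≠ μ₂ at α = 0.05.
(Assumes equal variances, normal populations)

Answer: t = -1.4213, fail to reject H₀

Derivation:
Pooled variance: s²_p = [26×9² + 22×5²]/(48) = 55.3333
s_p = 7.4386
SE = s_p×√(1/n₁ + 1/n₂) = 7.4386×√(1/27 + 1/23) = 2.1107
t = (x̄₁ - x̄₂)/SE = (59 - 62)/2.1107 = -1.4213
df = 48, t-critical = ±2.011
Decision: fail to reject H₀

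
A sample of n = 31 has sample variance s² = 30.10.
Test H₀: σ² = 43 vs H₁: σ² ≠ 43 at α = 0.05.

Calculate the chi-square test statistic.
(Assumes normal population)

df = n - 1 = 30
χ² = (n-1)s²/σ₀² = 30×30.10/43 = 21.0000
Critical values: χ²_{0.975,30} = 16.791, χ²_{0.025,30} = 46.979
Rejection region: χ² < 16.791 or χ² > 46.979
Decision: fail to reject H₀

Answer: χ² = 21.0000, fail to reject H₀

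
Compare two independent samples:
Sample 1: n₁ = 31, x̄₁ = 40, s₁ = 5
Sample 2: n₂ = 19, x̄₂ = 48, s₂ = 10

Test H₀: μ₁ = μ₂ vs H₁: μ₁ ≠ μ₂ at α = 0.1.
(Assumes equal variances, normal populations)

Answer: t = -3.7672, reject H₀

Derivation:
Pooled variance: s²_p = [30×5² + 18×10²]/(48) = 53.1250
s_p = 7.2887
SE = s_p×√(1/n₁ + 1/n₂) = 7.2887×√(1/31 + 1/19) = 2.1236
t = (x̄₁ - x̄₂)/SE = (40 - 48)/2.1236 = -3.7672
df = 48, t-critical = ±1.677
Decision: reject H₀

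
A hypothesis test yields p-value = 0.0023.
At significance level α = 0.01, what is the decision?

Answer: reject H₀

Derivation:
Compare p-value to α:
0.0023 < 0.01
Decision: reject H₀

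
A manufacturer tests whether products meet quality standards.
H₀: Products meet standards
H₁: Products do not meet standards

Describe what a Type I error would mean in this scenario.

Answer: Rejecting good products that actually meet standards

Derivation:
Type I error (α): Rejecting H₀ when H₀ is true
Type II error (β): Failing to reject H₀ when H₁ is true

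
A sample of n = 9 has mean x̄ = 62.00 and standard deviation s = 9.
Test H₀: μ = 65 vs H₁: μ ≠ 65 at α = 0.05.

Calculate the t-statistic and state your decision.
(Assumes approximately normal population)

Answer: t = -1.0000, fail to reject H₀

Derivation:
df = n - 1 = 8
SE = s/√n = 9/√9 = 3.0000
t = (x̄ - μ₀)/SE = (62.00 - 65)/3.0000 = -1.0000
Critical value: t_{0.025,8} = ±2.306
p-value ≈ 0.3466
Decision: fail to reject H₀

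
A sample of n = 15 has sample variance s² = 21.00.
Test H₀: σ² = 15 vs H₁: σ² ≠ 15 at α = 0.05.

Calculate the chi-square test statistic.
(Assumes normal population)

df = n - 1 = 14
χ² = (n-1)s²/σ₀² = 14×21.00/15 = 19.6000
Critical values: χ²_{0.975,14} = 5.629, χ²_{0.025,14} = 26.119
Rejection region: χ² < 5.629 or χ² > 26.119
Decision: fail to reject H₀

Answer: χ² = 19.6000, fail to reject H₀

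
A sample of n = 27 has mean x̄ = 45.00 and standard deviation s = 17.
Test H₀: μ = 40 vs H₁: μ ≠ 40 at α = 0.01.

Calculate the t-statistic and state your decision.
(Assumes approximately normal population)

df = n - 1 = 26
SE = s/√n = 17/√27 = 3.2717
t = (x̄ - μ₀)/SE = (45.00 - 40)/3.2717 = 1.5283
Critical value: t_{0.005,26} = ±2.779
p-value ≈ 0.1385
Decision: fail to reject H₀

Answer: t = 1.5283, fail to reject H₀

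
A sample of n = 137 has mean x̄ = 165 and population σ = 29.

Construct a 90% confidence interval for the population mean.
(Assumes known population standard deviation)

Answer: (160.9243, 169.0757)

Derivation:
Confidence level: 90%, α = 0.1
z_0.05 = 1.645
SE = σ/√n = 29/√137 = 2.4776
Margin of error = 1.645 × 2.4776 = 4.0757
CI: x̄ ± margin = 165 ± 4.0757
CI: (160.9243, 169.0757)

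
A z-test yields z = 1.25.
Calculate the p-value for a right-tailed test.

Answer: p-value ≈ 0.1056

Derivation:
For z = 1.25:
p = P(Z > 1.25) = 1 - Φ(1.25) = 0.1056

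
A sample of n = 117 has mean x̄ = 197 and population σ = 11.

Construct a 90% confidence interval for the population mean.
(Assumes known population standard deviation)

Answer: (195.3270, 198.6730)

Derivation:
Confidence level: 90%, α = 0.1
z_0.05 = 1.645
SE = σ/√n = 11/√117 = 1.0170
Margin of error = 1.645 × 1.0170 = 1.6730
CI: x̄ ± margin = 197 ± 1.6730
CI: (195.3270, 198.6730)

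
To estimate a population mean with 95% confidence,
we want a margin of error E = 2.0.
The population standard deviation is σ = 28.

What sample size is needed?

z_0.025 = 1.960
n = (z×σ/E)² = (1.960×28/2.0)²
n = 752.9536
Round up: n = 753

Answer: n = 753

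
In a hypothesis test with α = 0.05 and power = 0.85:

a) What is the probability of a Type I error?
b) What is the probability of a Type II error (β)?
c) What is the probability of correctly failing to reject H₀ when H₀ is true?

Answer: a) 0.05, b) 0.15, c) 0.95

Derivation:
a) Type I error probability = α = 0.05
b) Power = P(reject H₀ | H₁ true) = 1 - β = 0.85, so Type II error probability = β = 1 - Power = 0.15
c) P(fail to reject H₀ | H₀ true) = 1 - α = 0.95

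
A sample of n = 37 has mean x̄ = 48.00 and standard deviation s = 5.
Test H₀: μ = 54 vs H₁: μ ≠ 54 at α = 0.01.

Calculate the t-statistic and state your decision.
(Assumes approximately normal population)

df = n - 1 = 36
SE = s/√n = 5/√37 = 0.8220
t = (x̄ - μ₀)/SE = (48.00 - 54)/0.8220 = -7.2993
Critical value: t_{0.005,36} = ±2.719
p-value < 0.0001
Decision: reject H₀

Answer: t = -7.2993, reject H₀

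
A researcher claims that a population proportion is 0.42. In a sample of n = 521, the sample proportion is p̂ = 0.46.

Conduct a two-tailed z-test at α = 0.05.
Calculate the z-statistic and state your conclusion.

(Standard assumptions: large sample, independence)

Answer: z = 1.8499, fail to reject H₀

Derivation:
H₀: p = 0.42, H₁: p ≠ 0.42
Standard error: SE = √(p₀(1-p₀)/n) = √(0.42×0.58/521) = 0.021623
z-statistic: z = (p̂ - p₀)/SE = (0.46 - 0.42)/0.021623 = 1.8499
Critical value: z_0.025 = ±1.960
p-value = 0.0643
Decision: fail to reject H₀ at α = 0.05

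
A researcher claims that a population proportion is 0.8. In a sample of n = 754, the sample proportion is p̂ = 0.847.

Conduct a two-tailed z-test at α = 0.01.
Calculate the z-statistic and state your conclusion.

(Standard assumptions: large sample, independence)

H₀: p = 0.8, H₁: p ≠ 0.8
Standard error: SE = √(p₀(1-p₀)/n) = √(0.8×0.2/754) = 0.014567
z-statistic: z = (p̂ - p₀)/SE = (0.847 - 0.8)/0.014567 = 3.2265
Critical value: z_0.005 = ±2.576
p-value = 0.0013
Decision: reject H₀ at α = 0.01

Answer: z = 3.2265, reject H₀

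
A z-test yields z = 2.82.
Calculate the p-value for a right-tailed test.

For z = 2.82:
p = P(Z > 2.82) = 1 - Φ(2.82) = 0.0024

Answer: p-value ≈ 0.0024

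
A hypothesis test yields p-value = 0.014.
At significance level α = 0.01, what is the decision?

Answer: fail to reject H₀

Derivation:
Compare p-value to α:
0.014 ≥ 0.01
Decision: fail to reject H₀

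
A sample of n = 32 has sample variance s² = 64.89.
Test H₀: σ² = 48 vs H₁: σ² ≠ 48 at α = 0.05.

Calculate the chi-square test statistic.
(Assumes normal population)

df = n - 1 = 31
χ² = (n-1)s²/σ₀² = 31×64.89/48 = 41.9081
Critical values: χ²_{0.975,31} = 17.539, χ²_{0.025,31} = 48.232
Rejection region: χ² < 17.539 or χ² > 48.232
Decision: fail to reject H₀

Answer: χ² = 41.9081, fail to reject H₀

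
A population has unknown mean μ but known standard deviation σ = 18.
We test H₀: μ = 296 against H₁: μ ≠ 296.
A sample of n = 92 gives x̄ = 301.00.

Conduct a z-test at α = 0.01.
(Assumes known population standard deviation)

Standard error: SE = σ/√n = 18/√92 = 1.8766
z-statistic: z = (x̄ - μ₀)/SE = (301.00 - 296)/1.8766 = 2.6644
Critical value: ±2.576
p-value = 0.0077
Decision: reject H₀

Answer: z = 2.6644, reject H₀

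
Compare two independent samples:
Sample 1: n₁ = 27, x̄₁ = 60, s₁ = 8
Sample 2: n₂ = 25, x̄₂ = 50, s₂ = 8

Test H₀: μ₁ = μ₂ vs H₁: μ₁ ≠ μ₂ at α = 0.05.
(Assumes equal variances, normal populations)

Pooled variance: s²_p = [26×8² + 24×8²]/(50) = 64.0000
s_p = 8.0000
SE = s_p×√(1/n₁ + 1/n₂) = 8.0000×√(1/27 + 1/25) = 2.2204
t = (x̄₁ - x̄₂)/SE = (60 - 50)/2.2204 = 4.5037
df = 50, t-critical = ±2.009
Decision: reject H₀

Answer: t = 4.5037, reject H₀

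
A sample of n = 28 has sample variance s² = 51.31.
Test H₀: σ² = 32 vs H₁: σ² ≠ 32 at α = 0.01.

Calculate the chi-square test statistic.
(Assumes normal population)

df = n - 1 = 27
χ² = (n-1)s²/σ₀² = 27×51.31/32 = 43.2928
Critical values: χ²_{0.995,27} = 11.808, χ²_{0.005,27} = 49.645
Rejection region: χ² < 11.808 or χ² > 49.645
Decision: fail to reject H₀

Answer: χ² = 43.2928, fail to reject H₀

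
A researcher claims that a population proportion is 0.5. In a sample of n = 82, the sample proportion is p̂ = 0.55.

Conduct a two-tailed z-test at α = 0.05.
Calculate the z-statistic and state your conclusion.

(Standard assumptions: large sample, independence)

Answer: z = 0.9055, fail to reject H₀

Derivation:
H₀: p = 0.5, H₁: p ≠ 0.5
Standard error: SE = √(p₀(1-p₀)/n) = √(0.5×0.5/82) = 0.055216
z-statistic: z = (p̂ - p₀)/SE = (0.55 - 0.5)/0.055216 = 0.9055
Critical value: z_0.025 = ±1.960
p-value = 0.3652
Decision: fail to reject H₀ at α = 0.05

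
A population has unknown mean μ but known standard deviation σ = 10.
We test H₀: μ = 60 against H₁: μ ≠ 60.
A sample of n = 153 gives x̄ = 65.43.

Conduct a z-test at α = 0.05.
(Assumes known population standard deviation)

Standard error: SE = σ/√n = 10/√153 = 0.8085
z-statistic: z = (x̄ - μ₀)/SE = (65.43 - 60)/0.8085 = 6.7161
Critical value: ±1.960
p-value < 0.0001
Decision: reject H₀

Answer: z = 6.7161, reject H₀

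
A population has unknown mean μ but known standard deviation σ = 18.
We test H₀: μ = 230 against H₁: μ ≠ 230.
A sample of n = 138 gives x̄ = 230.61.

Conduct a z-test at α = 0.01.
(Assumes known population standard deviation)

Answer: z = 0.3981, fail to reject H₀

Derivation:
Standard error: SE = σ/√n = 18/√138 = 1.5323
z-statistic: z = (x̄ - μ₀)/SE = (230.61 - 230)/1.5323 = 0.3981
Critical value: ±2.576
p-value = 0.6906
Decision: fail to reject H₀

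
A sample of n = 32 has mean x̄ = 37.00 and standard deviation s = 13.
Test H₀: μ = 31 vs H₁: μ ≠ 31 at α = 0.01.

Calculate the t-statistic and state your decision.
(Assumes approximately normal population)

Answer: t = 2.6109, fail to reject H₀

Derivation:
df = n - 1 = 31
SE = s/√n = 13/√32 = 2.2981
t = (x̄ - μ₀)/SE = (37.00 - 31)/2.2981 = 2.6109
Critical value: t_{0.005,31} = ±2.744
p-value ≈ 0.0138
Decision: fail to reject H₀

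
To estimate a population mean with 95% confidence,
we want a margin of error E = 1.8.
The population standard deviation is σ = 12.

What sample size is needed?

Answer: n = 171

Derivation:
z_0.025 = 1.960
n = (z×σ/E)² = (1.960×12/1.8)²
n = 170.7378
Round up: n = 171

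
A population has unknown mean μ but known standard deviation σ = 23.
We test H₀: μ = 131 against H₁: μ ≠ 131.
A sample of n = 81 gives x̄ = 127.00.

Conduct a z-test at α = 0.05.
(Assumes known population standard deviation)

Answer: z = -1.5652, fail to reject H₀

Derivation:
Standard error: SE = σ/√n = 23/√81 = 2.5556
z-statistic: z = (x̄ - μ₀)/SE = (127.00 - 131)/2.5556 = -1.5652
Critical value: ±1.960
p-value = 0.1175
Decision: fail to reject H₀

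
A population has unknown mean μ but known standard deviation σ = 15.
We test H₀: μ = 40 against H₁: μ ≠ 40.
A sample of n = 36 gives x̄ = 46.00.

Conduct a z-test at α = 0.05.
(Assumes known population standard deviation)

Answer: z = 2.4000, reject H₀

Derivation:
Standard error: SE = σ/√n = 15/√36 = 2.5000
z-statistic: z = (x̄ - μ₀)/SE = (46.00 - 40)/2.5000 = 2.4000
Critical value: ±1.960
p-value = 0.0164
Decision: reject H₀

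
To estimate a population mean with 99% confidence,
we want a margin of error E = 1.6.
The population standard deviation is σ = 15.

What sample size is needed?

z_0.005 = 2.576
n = (z×σ/E)² = (2.576×15/1.6)²
n = 583.2225
Round up: n = 584

Answer: n = 584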